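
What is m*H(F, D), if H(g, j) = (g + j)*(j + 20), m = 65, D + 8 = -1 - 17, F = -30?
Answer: 21840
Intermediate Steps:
D = -26 (D = -8 + (-1 - 17) = -8 - 18 = -26)
H(g, j) = (20 + j)*(g + j) (H(g, j) = (g + j)*(20 + j) = (20 + j)*(g + j))
m*H(F, D) = 65*((-26)**2 + 20*(-30) + 20*(-26) - 30*(-26)) = 65*(676 - 600 - 520 + 780) = 65*336 = 21840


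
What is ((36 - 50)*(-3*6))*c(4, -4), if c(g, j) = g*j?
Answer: -4032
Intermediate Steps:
((36 - 50)*(-3*6))*c(4, -4) = ((36 - 50)*(-3*6))*(4*(-4)) = -14*(-18)*(-16) = 252*(-16) = -4032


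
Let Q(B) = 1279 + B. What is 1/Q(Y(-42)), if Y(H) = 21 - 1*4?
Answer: 1/1296 ≈ 0.00077160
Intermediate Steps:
Y(H) = 17 (Y(H) = 21 - 4 = 17)
1/Q(Y(-42)) = 1/(1279 + 17) = 1/1296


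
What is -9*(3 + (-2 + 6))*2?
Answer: -126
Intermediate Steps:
-9*(3 + (-2 + 6))*2 = -9*(3 + 4)*2 = -63*2 = -9*14 = -126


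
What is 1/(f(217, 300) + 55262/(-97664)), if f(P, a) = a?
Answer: 48832/14621969 ≈ 0.0033396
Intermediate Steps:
1/(f(217, 300) + 55262/(-97664)) = 1/(300 + 55262/(-97664)) = 1/(300 + 55262*(-1/97664)) = 1/(300 - 27631/48832) = 1/(14621969/48832) = 48832/14621969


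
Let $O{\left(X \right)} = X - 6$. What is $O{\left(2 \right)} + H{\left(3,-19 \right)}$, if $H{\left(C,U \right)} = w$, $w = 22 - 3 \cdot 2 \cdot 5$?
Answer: $-12$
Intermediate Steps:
$w = -8$ ($w = 22 - 6 \cdot 5 = 22 - 30 = -8$)
$H{\left(C,U \right)} = -8$
$O{\left(X \right)} = -6 + X$
$O{\left(2 \right)} + H{\left(3,-19 \right)} = \left(-6 + 2\right) - 8 = -4 - 8 = -12$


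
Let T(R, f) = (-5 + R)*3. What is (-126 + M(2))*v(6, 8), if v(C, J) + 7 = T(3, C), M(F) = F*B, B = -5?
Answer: 1768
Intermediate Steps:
M(F) = -5*F (M(F) = F*(-5) = -5*F)
T(R, f) = -15 + 3*R
v(C, J) = -13 (v(C, J) = -7 + (-15 + 3*3) = -7 + (-15 + 9) = -7 - 6 = -13)
(-126 + M(2))*v(6, 8) = (-126 - 5*2)*(-13) = (-126 - 10)*(-13) = -136*(-13) = 1768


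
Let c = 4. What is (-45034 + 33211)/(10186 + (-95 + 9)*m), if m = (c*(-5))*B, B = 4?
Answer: -1689/2438 ≈ -0.69278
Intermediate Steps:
m = -80 (m = (4*(-5))*4 = -20*4 = -80)
(-45034 + 33211)/(10186 + (-95 + 9)*m) = (-45034 + 33211)/(10186 + (-95 + 9)*(-80)) = -11823/(10186 - 86*(-80)) = -11823/(10186 + 6880) = -11823/17066 = -11823*1/17066 = -1689/2438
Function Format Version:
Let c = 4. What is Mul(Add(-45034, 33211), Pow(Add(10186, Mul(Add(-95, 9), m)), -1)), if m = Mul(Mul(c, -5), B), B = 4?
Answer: Rational(-1689, 2438) ≈ -0.69278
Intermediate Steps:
m = -80 (m = Mul(Mul(4, -5), 4) = Mul(-20, 4) = -80)
Mul(Add(-45034, 33211), Pow(Add(10186, Mul(Add(-95, 9), m)), -1)) = Mul(Add(-45034, 33211), Pow(Add(10186, Mul(Add(-95, 9), -80)), -1)) = Mul(-11823, Pow(Add(10186, Mul(-86, -80)), -1)) = Mul(-11823, Pow(Add(10186, 6880), -1)) = Mul(-11823, Pow(17066, -1)) = Mul(-11823, Rational(1, 17066)) = Rational(-1689, 2438)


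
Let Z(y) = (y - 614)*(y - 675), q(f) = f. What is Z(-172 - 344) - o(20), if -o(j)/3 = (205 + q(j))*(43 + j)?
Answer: 1388355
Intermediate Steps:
Z(y) = (-675 + y)*(-614 + y) (Z(y) = (-614 + y)*(-675 + y) = (-675 + y)*(-614 + y))
o(j) = -3*(43 + j)*(205 + j) (o(j) = -3*(205 + j)*(43 + j) = -3*(43 + j)*(205 + j))
Z(-172 - 344) - o(20) = (414450 + (-172 - 344)² - 1289*(-172 - 344)) - (-26445 - 744*20 - 3*20²) = (414450 + (-516)² - 1289*(-516)) - (-26445 - 14880 - 3*400) = (414450 + 266256 + 665124) - (-26445 - 14880 - 1200) = 1345830 - 1*(-42525) = 1345830 + 42525 = 1388355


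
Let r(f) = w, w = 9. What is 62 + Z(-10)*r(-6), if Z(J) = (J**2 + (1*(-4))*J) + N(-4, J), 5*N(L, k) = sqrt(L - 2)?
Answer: 1322 + 9*I*sqrt(6)/5 ≈ 1322.0 + 4.4091*I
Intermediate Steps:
r(f) = 9
N(L, k) = sqrt(-2 + L)/5 (N(L, k) = sqrt(L - 2)/5 = sqrt(-2 + L)/5)
Z(J) = J**2 - 4*J + I*sqrt(6)/5 (Z(J) = (J**2 + (1*(-4))*J) + sqrt(-2 - 4)/5 = (J**2 - 4*J) + sqrt(-6)/5 = (J**2 - 4*J) + (I*sqrt(6))/5 = (J**2 - 4*J) + I*sqrt(6)/5 = J**2 - 4*J + I*sqrt(6)/5)
62 + Z(-10)*r(-6) = 62 + ((-10)**2 - 4*(-10) + I*sqrt(6)/5)*9 = 62 + (100 + 40 + I*sqrt(6)/5)*9 = 62 + (140 + I*sqrt(6)/5)*9 = 62 + (1260 + 9*I*sqrt(6)/5) = 1322 + 9*I*sqrt(6)/5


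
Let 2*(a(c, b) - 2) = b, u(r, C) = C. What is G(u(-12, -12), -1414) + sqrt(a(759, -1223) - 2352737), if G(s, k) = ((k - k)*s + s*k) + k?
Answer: 15554 + I*sqrt(9413386)/2 ≈ 15554.0 + 1534.1*I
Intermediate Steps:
a(c, b) = 2 + b/2
G(s, k) = k + k*s (G(s, k) = (0*s + k*s) + k = (0 + k*s) + k = k*s + k = k + k*s)
G(u(-12, -12), -1414) + sqrt(a(759, -1223) - 2352737) = -1414*(1 - 12) + sqrt((2 + (1/2)*(-1223)) - 2352737) = -1414*(-11) + sqrt((2 - 1223/2) - 2352737) = 15554 + sqrt(-1219/2 - 2352737) = 15554 + sqrt(-4706693/2) = 15554 + I*sqrt(9413386)/2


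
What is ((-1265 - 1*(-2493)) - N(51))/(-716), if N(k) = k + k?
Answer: -563/358 ≈ -1.5726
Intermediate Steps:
N(k) = 2*k
((-1265 - 1*(-2493)) - N(51))/(-716) = ((-1265 - 1*(-2493)) - 2*51)/(-716) = ((-1265 + 2493) - 1*102)*(-1/716) = (1228 - 102)*(-1/716) = 1126*(-1/716) = -563/358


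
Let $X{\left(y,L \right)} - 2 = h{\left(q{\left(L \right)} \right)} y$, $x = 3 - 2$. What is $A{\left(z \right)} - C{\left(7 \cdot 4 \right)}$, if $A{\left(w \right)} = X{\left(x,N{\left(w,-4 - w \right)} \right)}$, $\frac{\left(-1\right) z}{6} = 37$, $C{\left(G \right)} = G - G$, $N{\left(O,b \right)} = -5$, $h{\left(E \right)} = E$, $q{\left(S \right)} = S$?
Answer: $-3$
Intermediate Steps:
$C{\left(G \right)} = 0$
$x = 1$
$X{\left(y,L \right)} = 2 + L y$
$z = -222$ ($z = \left(-6\right) 37 = -222$)
$A{\left(w \right)} = -3$ ($A{\left(w \right)} = 2 - 5 = -3$)
$A{\left(z \right)} - C{\left(7 \cdot 4 \right)} = -3 - 0 = -3 + 0 = -3$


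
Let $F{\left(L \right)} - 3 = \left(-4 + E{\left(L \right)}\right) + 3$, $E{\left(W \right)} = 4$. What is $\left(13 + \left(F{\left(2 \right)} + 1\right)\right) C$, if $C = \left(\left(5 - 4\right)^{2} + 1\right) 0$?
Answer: $0$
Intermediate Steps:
$C = 0$ ($C = \left(1^{2} + 1\right) 0 = \left(1 + 1\right) 0 = 2 \cdot 0 = 0$)
$F{\left(L \right)} = 6$ ($F{\left(L \right)} = 3 + \left(\left(-4 + 4\right) + 3\right) = 3 + \left(0 + 3\right) = 3 + 3 = 6$)
$\left(13 + \left(F{\left(2 \right)} + 1\right)\right) C = \left(13 + \left(6 + 1\right)\right) 0 = \left(13 + 7\right) 0 = 20 \cdot 0 = 0$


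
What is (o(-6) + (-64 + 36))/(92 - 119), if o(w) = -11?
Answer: 13/9 ≈ 1.4444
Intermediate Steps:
(o(-6) + (-64 + 36))/(92 - 119) = (-11 + (-64 + 36))/(92 - 119) = (-11 - 28)/(-27) = -39*(-1/27) = 13/9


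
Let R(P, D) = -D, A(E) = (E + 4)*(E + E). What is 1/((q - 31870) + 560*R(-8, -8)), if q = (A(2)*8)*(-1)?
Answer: -1/27582 ≈ -3.6256e-5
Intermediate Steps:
A(E) = 2*E*(4 + E) (A(E) = (4 + E)*(2*E) = 2*E*(4 + E))
q = -192 (q = ((2*2*(4 + 2))*8)*(-1) = ((2*2*6)*8)*(-1) = (24*8)*(-1) = 192*(-1) = -192)
1/((q - 31870) + 560*R(-8, -8)) = 1/((-192 - 31870) + 560*(-1*(-8))) = 1/(-32062 + 560*8) = 1/(-32062 + 4480) = 1/(-27582) = -1/27582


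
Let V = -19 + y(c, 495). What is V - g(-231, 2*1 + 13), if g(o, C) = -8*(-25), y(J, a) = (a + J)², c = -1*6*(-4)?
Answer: 269142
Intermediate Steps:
c = 24 (c = -6*(-4) = 24)
y(J, a) = (J + a)²
g(o, C) = 200
V = 269342 (V = -19 + (24 + 495)² = -19 + 519² = -19 + 269361 = 269342)
V - g(-231, 2*1 + 13) = 269342 - 1*200 = 269342 - 200 = 269142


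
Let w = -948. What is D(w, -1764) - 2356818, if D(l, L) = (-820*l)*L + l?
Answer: -1373620806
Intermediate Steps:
D(l, L) = l - 820*L*l (D(l, L) = -820*L*l + l = l - 820*L*l)
D(w, -1764) - 2356818 = -948*(1 - 820*(-1764)) - 2356818 = -948*(1 + 1446480) - 2356818 = -948*1446481 - 2356818 = -1371263988 - 2356818 = -1373620806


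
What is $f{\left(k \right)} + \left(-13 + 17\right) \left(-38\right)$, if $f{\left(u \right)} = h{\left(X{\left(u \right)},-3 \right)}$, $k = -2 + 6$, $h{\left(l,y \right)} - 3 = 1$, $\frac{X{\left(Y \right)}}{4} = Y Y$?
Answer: $-148$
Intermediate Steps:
$X{\left(Y \right)} = 4 Y^{2}$ ($X{\left(Y \right)} = 4 Y Y = 4 Y^{2}$)
$h{\left(l,y \right)} = 4$ ($h{\left(l,y \right)} = 3 + 1 = 4$)
$k = 4$
$f{\left(u \right)} = 4$
$f{\left(k \right)} + \left(-13 + 17\right) \left(-38\right) = 4 + \left(-13 + 17\right) \left(-38\right) = 4 + 4 \left(-38\right) = 4 - 152 = -148$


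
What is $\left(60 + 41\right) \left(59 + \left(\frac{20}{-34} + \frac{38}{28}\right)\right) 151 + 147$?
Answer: $\frac{216980461}{238} \approx 9.1168 \cdot 10^{5}$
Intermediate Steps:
$\left(60 + 41\right) \left(59 + \left(\frac{20}{-34} + \frac{38}{28}\right)\right) 151 + 147 = 101 \left(59 + \left(20 \left(- \frac{1}{34}\right) + 38 \cdot \frac{1}{28}\right)\right) 151 + 147 = 101 \left(59 + \left(- \frac{10}{17} + \frac{19}{14}\right)\right) 151 + 147 = 101 \left(59 + \frac{183}{238}\right) 151 + 147 = 101 \cdot \frac{14225}{238} \cdot 151 + 147 = \frac{1436725}{238} \cdot 151 + 147 = \frac{216945475}{238} + 147 = \frac{216980461}{238}$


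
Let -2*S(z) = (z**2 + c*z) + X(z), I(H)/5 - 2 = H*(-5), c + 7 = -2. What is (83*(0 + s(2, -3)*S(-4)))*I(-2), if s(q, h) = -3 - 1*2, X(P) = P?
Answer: 597600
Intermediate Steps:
c = -9 (c = -7 - 2 = -9)
I(H) = 10 - 25*H (I(H) = 10 + 5*(H*(-5)) = 10 + 5*(-5*H) = 10 - 25*H)
s(q, h) = -5 (s(q, h) = -3 - 2 = -5)
S(z) = 4*z - z**2/2 (S(z) = -((z**2 - 9*z) + z)/2 = -(z**2 - 8*z)/2 = 4*z - z**2/2)
(83*(0 + s(2, -3)*S(-4)))*I(-2) = (83*(0 - 5*(-4)*(8 - 1*(-4))/2))*(10 - 25*(-2)) = (83*(0 - 5*(-4)*(8 + 4)/2))*(10 + 50) = (83*(0 - 5*(-4)*12/2))*60 = (83*(0 - 5*(-24)))*60 = (83*(0 + 120))*60 = (83*120)*60 = 9960*60 = 597600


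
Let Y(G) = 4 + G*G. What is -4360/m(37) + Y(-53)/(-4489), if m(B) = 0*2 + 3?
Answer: -19580479/13467 ≈ -1454.0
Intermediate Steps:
m(B) = 3 (m(B) = 0 + 3 = 3)
Y(G) = 4 + G**2
-4360/m(37) + Y(-53)/(-4489) = -4360/3 + (4 + (-53)**2)/(-4489) = -4360*1/3 + (4 + 2809)*(-1/4489) = -4360/3 + 2813*(-1/4489) = -4360/3 - 2813/4489 = -19580479/13467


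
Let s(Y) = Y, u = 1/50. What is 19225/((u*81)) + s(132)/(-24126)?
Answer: 3865184468/325701 ≈ 11867.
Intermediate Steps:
u = 1/50 ≈ 0.020000
19225/((u*81)) + s(132)/(-24126) = 19225/(((1/50)*81)) + 132/(-24126) = 19225/(81/50) + 132*(-1/24126) = 19225*(50/81) - 22/4021 = 961250/81 - 22/4021 = 3865184468/325701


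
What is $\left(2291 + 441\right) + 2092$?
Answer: $4824$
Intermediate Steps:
$\left(2291 + 441\right) + 2092 = 2732 + 2092 = 4824$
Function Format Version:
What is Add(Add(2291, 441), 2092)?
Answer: 4824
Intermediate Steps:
Add(Add(2291, 441), 2092) = Add(2732, 2092) = 4824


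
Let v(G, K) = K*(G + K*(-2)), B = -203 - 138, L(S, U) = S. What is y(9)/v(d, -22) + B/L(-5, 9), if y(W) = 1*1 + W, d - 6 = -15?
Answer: 26252/385 ≈ 68.187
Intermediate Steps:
d = -9 (d = 6 - 15 = -9)
y(W) = 1 + W
B = -341
v(G, K) = K*(G - 2*K)
y(9)/v(d, -22) + B/L(-5, 9) = (1 + 9)/((-22*(-9 - 2*(-22)))) - 341/(-5) = 10/((-22*(-9 + 44))) - 341*(-⅕) = 10/((-22*35)) + 341/5 = 10/(-770) + 341/5 = 10*(-1/770) + 341/5 = -1/77 + 341/5 = 26252/385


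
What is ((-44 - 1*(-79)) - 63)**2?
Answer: 784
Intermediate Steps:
((-44 - 1*(-79)) - 63)**2 = ((-44 + 79) - 63)**2 = (35 - 63)**2 = (-28)**2 = 784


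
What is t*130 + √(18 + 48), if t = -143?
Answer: -18590 + √66 ≈ -18582.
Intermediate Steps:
t*130 + √(18 + 48) = -143*130 + √(18 + 48) = -18590 + √66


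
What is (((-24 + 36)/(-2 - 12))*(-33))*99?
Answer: 19602/7 ≈ 2800.3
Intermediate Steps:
(((-24 + 36)/(-2 - 12))*(-33))*99 = ((12/(-14))*(-33))*99 = ((12*(-1/14))*(-33))*99 = -6/7*(-33)*99 = (198/7)*99 = 19602/7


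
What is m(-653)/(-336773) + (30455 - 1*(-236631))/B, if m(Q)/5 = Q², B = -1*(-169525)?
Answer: -271487575147/57091442825 ≈ -4.7553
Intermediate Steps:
B = 169525
m(Q) = 5*Q²
m(-653)/(-336773) + (30455 - 1*(-236631))/B = (5*(-653)²)/(-336773) + (30455 - 1*(-236631))/169525 = (5*426409)*(-1/336773) + (30455 + 236631)*(1/169525) = 2132045*(-1/336773) + 267086*(1/169525) = -2132045/336773 + 267086/169525 = -271487575147/57091442825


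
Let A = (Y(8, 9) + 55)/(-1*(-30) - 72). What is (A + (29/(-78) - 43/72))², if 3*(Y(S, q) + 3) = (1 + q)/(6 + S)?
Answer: 1144401241/233722944 ≈ 4.8964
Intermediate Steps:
Y(S, q) = -3 + (1 + q)/(3*(6 + S)) (Y(S, q) = -3 + ((1 + q)/(6 + S))/3 = -3 + (1 + q)/(3*(6 + S)))
A = -1097/882 (A = ((-53 + 9 - 9*8)/(3*(6 + 8)) + 55)/(-1*(-30) - 72) = ((⅓)*(-53 + 9 - 72)/14 + 55)/(30 - 72) = ((⅓)*(1/14)*(-116) + 55)/(-42) = (-58/21 + 55)*(-1/42) = (1097/21)*(-1/42) = -1097/882 ≈ -1.2438)
(A + (29/(-78) - 43/72))² = (-1097/882 + (29/(-78) - 43/72))² = (-1097/882 + (29*(-1/78) - 43*1/72))² = (-1097/882 + (-29/78 - 43/72))² = (-1097/882 - 907/936)² = (-33829/15288)² = 1144401241/233722944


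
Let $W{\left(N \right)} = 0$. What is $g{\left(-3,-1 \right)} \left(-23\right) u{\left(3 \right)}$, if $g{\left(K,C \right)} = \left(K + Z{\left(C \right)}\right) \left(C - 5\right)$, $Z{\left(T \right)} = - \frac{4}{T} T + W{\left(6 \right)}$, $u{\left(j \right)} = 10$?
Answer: $-9660$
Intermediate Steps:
$Z{\left(T \right)} = -4$ ($Z{\left(T \right)} = - \frac{4}{T} T + 0 = -4 + 0 = -4$)
$g{\left(K,C \right)} = \left(-5 + C\right) \left(-4 + K\right)$ ($g{\left(K,C \right)} = \left(K - 4\right) \left(C - 5\right) = \left(-4 + K\right) \left(-5 + C\right) = \left(-5 + C\right) \left(-4 + K\right)$)
$g{\left(-3,-1 \right)} \left(-23\right) u{\left(3 \right)} = \left(20 - -15 - -4 - -3\right) \left(-23\right) 10 = \left(20 + 15 + 4 + 3\right) \left(-23\right) 10 = 42 \left(-23\right) 10 = \left(-966\right) 10 = -9660$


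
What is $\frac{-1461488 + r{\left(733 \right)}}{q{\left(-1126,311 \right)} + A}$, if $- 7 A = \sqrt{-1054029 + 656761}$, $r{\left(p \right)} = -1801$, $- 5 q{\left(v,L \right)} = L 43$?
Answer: $\frac{1598099376755}{2924317007} - \frac{170717050 i \sqrt{99317}}{2924317007} \approx 546.49 - 18.398 i$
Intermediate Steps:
$q{\left(v,L \right)} = - \frac{43 L}{5}$ ($q{\left(v,L \right)} = - \frac{L 43}{5} = - \frac{43 L}{5}$)
$A = - \frac{2 i \sqrt{99317}}{7}$ ($A = - \frac{\sqrt{-1054029 + 656761}}{7} = - \frac{\sqrt{-397268}}{7} = - \frac{2 i \sqrt{99317}}{7} \approx - 90.042 i$)
$\frac{-1461488 + r{\left(733 \right)}}{q{\left(-1126,311 \right)} + A} = \frac{-1461488 - 1801}{\left(- \frac{43}{5}\right) 311 - \frac{2 i \sqrt{99317}}{7}} = - \frac{1463289}{- \frac{13373}{5} - \frac{2 i \sqrt{99317}}{7}}$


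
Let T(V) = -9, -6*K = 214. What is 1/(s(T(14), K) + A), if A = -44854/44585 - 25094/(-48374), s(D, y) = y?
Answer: -3235132185/116962808374 ≈ -0.027660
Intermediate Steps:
K = -107/3 (K = -⅙*214 = -107/3 ≈ -35.667)
A = -525475703/1078377395 (A = -44854*1/44585 - 25094*(-1/48374) = -44854/44585 + 12547/24187 = -525475703/1078377395 ≈ -0.48728)
1/(s(T(14), K) + A) = 1/(-107/3 - 525475703/1078377395) = 1/(-116962808374/3235132185) = -3235132185/116962808374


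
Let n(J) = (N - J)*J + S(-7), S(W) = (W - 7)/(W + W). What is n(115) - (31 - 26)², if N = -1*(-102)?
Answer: -1519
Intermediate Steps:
S(W) = (-7 + W)/(2*W) (S(W) = (-7 + W)/((2*W)) = (-7 + W)*(1/(2*W)) = (-7 + W)/(2*W))
N = 102
n(J) = 1 + J*(102 - J) (n(J) = (102 - J)*J + (½)*(-7 - 7)/(-7) = J*(102 - J) + (½)*(-⅐)*(-14) = J*(102 - J) + 1 = 1 + J*(102 - J))
n(115) - (31 - 26)² = (1 - 1*115² + 102*115) - (31 - 26)² = (1 - 1*13225 + 11730) - 1*5² = (1 - 13225 + 11730) - 1*25 = -1494 - 25 = -1519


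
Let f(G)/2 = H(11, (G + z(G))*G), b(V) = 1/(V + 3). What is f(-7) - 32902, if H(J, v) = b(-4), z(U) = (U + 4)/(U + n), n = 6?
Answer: -32904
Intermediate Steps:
b(V) = 1/(3 + V)
z(U) = (4 + U)/(6 + U) (z(U) = (U + 4)/(U + 6) = (4 + U)/(6 + U))
H(J, v) = -1 (H(J, v) = 1/(3 - 4) = 1/(-1) = -1)
f(G) = -2 (f(G) = 2*(-1) = -2)
f(-7) - 32902 = -2 - 32902 = -32904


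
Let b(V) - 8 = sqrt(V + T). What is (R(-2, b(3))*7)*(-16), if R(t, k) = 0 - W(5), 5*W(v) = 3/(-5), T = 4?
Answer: -336/25 ≈ -13.440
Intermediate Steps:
b(V) = 8 + sqrt(4 + V) (b(V) = 8 + sqrt(V + 4) = 8 + sqrt(4 + V))
W(v) = -3/25 (W(v) = (3/(-5))/5 = (3*(-1/5))/5 = (1/5)*(-3/5) = -3/25)
R(t, k) = 3/25 (R(t, k) = 0 - 1*(-3/25) = 0 + 3/25 = 3/25)
(R(-2, b(3))*7)*(-16) = ((3/25)*7)*(-16) = (21/25)*(-16) = -336/25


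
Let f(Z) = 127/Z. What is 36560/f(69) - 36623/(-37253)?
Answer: 93980559041/4731131 ≈ 19864.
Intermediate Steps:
36560/f(69) - 36623/(-37253) = 36560/((127/69)) - 36623/(-37253) = 36560/((127*(1/69))) - 36623*(-1/37253) = 36560/(127/69) + 36623/37253 = 36560*(69/127) + 36623/37253 = 2522640/127 + 36623/37253 = 93980559041/4731131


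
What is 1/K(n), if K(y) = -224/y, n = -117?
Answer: 117/224 ≈ 0.52232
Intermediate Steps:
1/K(n) = 1/(-224/(-117)) = 1/(-224*(-1/117)) = 1/(224/117) = 117/224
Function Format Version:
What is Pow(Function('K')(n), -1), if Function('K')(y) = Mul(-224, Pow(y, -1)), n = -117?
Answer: Rational(117, 224) ≈ 0.52232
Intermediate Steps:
Pow(Function('K')(n), -1) = Pow(Mul(-224, Pow(-117, -1)), -1) = Pow(Mul(-224, Rational(-1, 117)), -1) = Pow(Rational(224, 117), -1) = Rational(117, 224)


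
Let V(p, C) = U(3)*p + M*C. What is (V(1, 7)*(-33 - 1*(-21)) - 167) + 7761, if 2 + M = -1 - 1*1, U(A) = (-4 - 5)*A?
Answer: 8254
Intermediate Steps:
U(A) = -9*A
M = -4 (M = -2 + (-1 - 1*1) = -2 + (-1 - 1) = -2 - 2 = -4)
V(p, C) = -27*p - 4*C (V(p, C) = (-9*3)*p - 4*C = -27*p - 4*C)
(V(1, 7)*(-33 - 1*(-21)) - 167) + 7761 = ((-27*1 - 4*7)*(-33 - 1*(-21)) - 167) + 7761 = ((-27 - 28)*(-33 + 21) - 167) + 7761 = (-55*(-12) - 167) + 7761 = (660 - 167) + 7761 = 493 + 7761 = 8254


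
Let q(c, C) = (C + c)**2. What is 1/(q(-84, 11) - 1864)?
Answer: 1/3465 ≈ 0.00028860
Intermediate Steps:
1/(q(-84, 11) - 1864) = 1/((11 - 84)**2 - 1864) = 1/((-73)**2 - 1864) = 1/(5329 - 1864) = 1/3465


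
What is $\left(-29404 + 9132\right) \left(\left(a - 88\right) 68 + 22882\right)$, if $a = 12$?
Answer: $-359098208$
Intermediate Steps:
$\left(-29404 + 9132\right) \left(\left(a - 88\right) 68 + 22882\right) = \left(-29404 + 9132\right) \left(\left(12 - 88\right) 68 + 22882\right) = - 20272 \left(\left(-76\right) 68 + 22882\right) = - 20272 \left(-5168 + 22882\right) = \left(-20272\right) 17714 = -359098208$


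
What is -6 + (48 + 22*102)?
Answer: 2286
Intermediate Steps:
-6 + (48 + 22*102) = -6 + (48 + 2244) = -6 + 2292 = 2286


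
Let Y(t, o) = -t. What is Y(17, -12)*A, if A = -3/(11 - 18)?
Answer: -51/7 ≈ -7.2857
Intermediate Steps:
A = 3/7 (A = -3/(-7) = -3*(-1/7) = 3/7 ≈ 0.42857)
Y(17, -12)*A = -1*17*(3/7) = -17*3/7 = -51/7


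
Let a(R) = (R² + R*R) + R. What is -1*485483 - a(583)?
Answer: -1165844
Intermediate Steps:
a(R) = R + 2*R² (a(R) = (R² + R²) + R = 2*R² + R = R + 2*R²)
-1*485483 - a(583) = -1*485483 - 583*(1 + 2*583) = -485483 - 583*(1 + 1166) = -485483 - 583*1167 = -485483 - 1*680361 = -485483 - 680361 = -1165844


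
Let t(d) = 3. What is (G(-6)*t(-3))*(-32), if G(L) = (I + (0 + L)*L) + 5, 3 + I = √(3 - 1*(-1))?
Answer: -3840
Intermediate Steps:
I = -1 (I = -3 + √(3 - 1*(-1)) = -3 + √(3 + 1) = -3 + √4 = -3 + 2 = -1)
G(L) = 4 + L² (G(L) = (-1 + (0 + L)*L) + 5 = (-1 + L*L) + 5 = (-1 + L²) + 5 = 4 + L²)
(G(-6)*t(-3))*(-32) = ((4 + (-6)²)*3)*(-32) = ((4 + 36)*3)*(-32) = (40*3)*(-32) = 120*(-32) = -3840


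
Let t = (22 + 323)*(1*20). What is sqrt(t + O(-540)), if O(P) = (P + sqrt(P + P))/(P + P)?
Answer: sqrt(6210450 - 5*I*sqrt(30))/30 ≈ 83.069 - 0.00018315*I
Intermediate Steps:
t = 6900 (t = 345*20 = 6900)
O(P) = (P + sqrt(2)*sqrt(P))/(2*P) (O(P) = (P + sqrt(2*P))/((2*P)) = (P + sqrt(2)*sqrt(P))*(1/(2*P)) = (P + sqrt(2)*sqrt(P))/(2*P))
sqrt(t + O(-540)) = sqrt(6900 + (1/2 + sqrt(2)/(2*sqrt(-540)))) = sqrt(6900 + (1/2 + sqrt(2)*(-I*sqrt(15)/90)/2)) = sqrt(6900 + (1/2 - I*sqrt(30)/180)) = sqrt(13801/2 - I*sqrt(30)/180)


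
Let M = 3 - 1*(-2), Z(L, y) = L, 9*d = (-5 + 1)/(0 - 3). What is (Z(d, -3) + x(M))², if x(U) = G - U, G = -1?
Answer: 24964/729 ≈ 34.244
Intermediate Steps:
d = 4/27 (d = ((-5 + 1)/(0 - 3))/9 = (-4/(-3))/9 = (-4*(-⅓))/9 = (⅑)*(4/3) = 4/27 ≈ 0.14815)
M = 5 (M = 3 + 2 = 5)
x(U) = -1 - U
(Z(d, -3) + x(M))² = (4/27 + (-1 - 1*5))² = (4/27 + (-1 - 5))² = (4/27 - 6)² = (-158/27)² = 24964/729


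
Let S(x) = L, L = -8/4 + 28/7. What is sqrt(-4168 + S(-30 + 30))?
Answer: I*sqrt(4166) ≈ 64.545*I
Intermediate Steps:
L = 2 (L = -8*1/4 + 28*(1/7) = -2 + 4 = 2)
S(x) = 2
sqrt(-4168 + S(-30 + 30)) = sqrt(-4168 + 2) = sqrt(-4166) = I*sqrt(4166)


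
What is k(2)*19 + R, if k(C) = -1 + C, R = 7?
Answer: 26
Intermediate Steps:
k(2)*19 + R = (-1 + 2)*19 + 7 = 1*19 + 7 = 19 + 7 = 26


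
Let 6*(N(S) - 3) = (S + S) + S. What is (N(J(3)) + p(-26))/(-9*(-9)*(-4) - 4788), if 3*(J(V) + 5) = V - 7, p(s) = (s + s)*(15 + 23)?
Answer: 167/432 ≈ 0.38657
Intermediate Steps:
p(s) = 76*s (p(s) = (2*s)*38 = 76*s)
J(V) = -22/3 + V/3 (J(V) = -5 + (V - 7)/3 = -5 + (-7 + V)/3 = -5 + (-7/3 + V/3) = -22/3 + V/3)
N(S) = 3 + S/2 (N(S) = 3 + ((S + S) + S)/6 = 3 + (2*S + S)/6 = 3 + (3*S)/6 = 3 + S/2)
(N(J(3)) + p(-26))/(-9*(-9)*(-4) - 4788) = ((3 + (-22/3 + (1/3)*3)/2) + 76*(-26))/(-9*(-9)*(-4) - 4788) = ((3 + (-22/3 + 1)/2) - 1976)/(81*(-4) - 4788) = ((3 + (1/2)*(-19/3)) - 1976)/(-324 - 4788) = ((3 - 19/6) - 1976)/(-5112) = (-1/6 - 1976)*(-1/5112) = -11857/6*(-1/5112) = 167/432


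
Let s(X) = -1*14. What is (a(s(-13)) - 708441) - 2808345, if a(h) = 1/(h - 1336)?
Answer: -4747661101/1350 ≈ -3.5168e+6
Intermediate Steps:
s(X) = -14
a(h) = 1/(-1336 + h)
(a(s(-13)) - 708441) - 2808345 = (1/(-1336 - 14) - 708441) - 2808345 = (1/(-1350) - 708441) - 2808345 = (-1/1350 - 708441) - 2808345 = -956395351/1350 - 2808345 = -4747661101/1350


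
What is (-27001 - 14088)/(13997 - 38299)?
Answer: 41089/24302 ≈ 1.6908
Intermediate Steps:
(-27001 - 14088)/(13997 - 38299) = -41089/(-24302) = -41089*(-1/24302) = 41089/24302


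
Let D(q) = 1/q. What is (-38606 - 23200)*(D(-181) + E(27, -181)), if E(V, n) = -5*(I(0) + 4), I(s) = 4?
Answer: 447537246/181 ≈ 2.4726e+6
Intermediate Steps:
E(V, n) = -40 (E(V, n) = -5*(4 + 4) = -5*8 = -40)
(-38606 - 23200)*(D(-181) + E(27, -181)) = (-38606 - 23200)*(1/(-181) - 40) = -61806*(-1/181 - 40) = -61806*(-7241/181) = 447537246/181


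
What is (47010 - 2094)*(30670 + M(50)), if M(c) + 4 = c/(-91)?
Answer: 125340613296/91 ≈ 1.3774e+9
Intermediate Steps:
M(c) = -4 - c/91 (M(c) = -4 + c/(-91) = -4 + c*(-1/91) = -4 - c/91)
(47010 - 2094)*(30670 + M(50)) = (47010 - 2094)*(30670 + (-4 - 1/91*50)) = 44916*(30670 + (-4 - 50/91)) = 44916*(30670 - 414/91) = 44916*(2790556/91) = 125340613296/91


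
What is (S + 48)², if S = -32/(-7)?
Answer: 135424/49 ≈ 2763.8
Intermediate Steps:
S = 32/7 (S = -32*(-⅐) = 32/7 ≈ 4.5714)
(S + 48)² = (32/7 + 48)² = (368/7)² = 135424/49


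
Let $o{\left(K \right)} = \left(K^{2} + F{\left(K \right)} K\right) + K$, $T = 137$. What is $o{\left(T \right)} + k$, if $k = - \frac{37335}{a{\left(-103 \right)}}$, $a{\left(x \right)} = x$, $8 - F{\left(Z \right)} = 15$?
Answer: $\frac{1885876}{103} \approx 18309.0$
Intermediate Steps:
$F{\left(Z \right)} = -7$ ($F{\left(Z \right)} = 8 - 15 = -7$)
$o{\left(K \right)} = K^{2} - 6 K$ ($o{\left(K \right)} = \left(K^{2} - 7 K\right) + K = K^{2} - 6 K$)
$k = \frac{37335}{103}$ ($k = - \frac{37335}{-103} = \left(-37335\right) \left(- \frac{1}{103}\right) = \frac{37335}{103} \approx 362.48$)
$o{\left(T \right)} + k = 137 \left(-6 + 137\right) + \frac{37335}{103} = 137 \cdot 131 + \frac{37335}{103} = 17947 + \frac{37335}{103} = \frac{1885876}{103}$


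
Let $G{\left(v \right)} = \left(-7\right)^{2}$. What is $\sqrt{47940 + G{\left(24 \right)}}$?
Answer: $\sqrt{47989} \approx 219.06$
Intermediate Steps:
$G{\left(v \right)} = 49$
$\sqrt{47940 + G{\left(24 \right)}} = \sqrt{47940 + 49} = \sqrt{47989}$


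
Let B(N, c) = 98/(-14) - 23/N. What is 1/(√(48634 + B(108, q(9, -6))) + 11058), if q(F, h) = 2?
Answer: 1194264/13200919619 - 6*√15755079/13200919619 ≈ 8.8664e-5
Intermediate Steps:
B(N, c) = -7 - 23/N (B(N, c) = 98*(-1/14) - 23/N = -7 - 23/N)
1/(√(48634 + B(108, q(9, -6))) + 11058) = 1/(√(48634 + (-7 - 23/108)) + 11058) = 1/(√(48634 - 779/108) + 11058) = 1/(√(5251693/108) + 11058) = 1/(√15755079/18 + 11058) = 1/(11058 + √15755079/18)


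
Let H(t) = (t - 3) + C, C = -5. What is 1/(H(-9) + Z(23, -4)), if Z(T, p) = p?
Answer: -1/21 ≈ -0.047619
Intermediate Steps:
H(t) = -8 + t (H(t) = (t - 3) - 5 = (-3 + t) - 5 = -8 + t)
1/(H(-9) + Z(23, -4)) = 1/((-8 - 9) - 4) = 1/(-17 - 4) = 1/(-21) = -1/21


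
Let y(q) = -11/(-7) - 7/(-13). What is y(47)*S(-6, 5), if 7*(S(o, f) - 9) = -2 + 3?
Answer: 12288/637 ≈ 19.290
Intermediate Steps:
y(q) = 192/91 (y(q) = -11*(-1/7) - 7*(-1/13) = 11/7 + 7/13 = 192/91)
S(o, f) = 64/7 (S(o, f) = 9 + (-2 + 3)/7 = 9 + (1/7)*1 = 9 + 1/7 = 64/7)
y(47)*S(-6, 5) = (192/91)*(64/7) = 12288/637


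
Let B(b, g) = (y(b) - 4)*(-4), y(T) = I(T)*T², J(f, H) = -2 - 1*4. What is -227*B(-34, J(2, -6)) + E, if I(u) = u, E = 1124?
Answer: -35690540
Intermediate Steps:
J(f, H) = -6 (J(f, H) = -2 - 4 = -6)
y(T) = T³ (y(T) = T*T² = T³)
B(b, g) = 16 - 4*b³ (B(b, g) = (b³ - 4)*(-4) = (-4 + b³)*(-4) = 16 - 4*b³)
-227*B(-34, J(2, -6)) + E = -227*(16 - 4*(-34)³) + 1124 = -227*(16 - 4*(-39304)) + 1124 = -227*(16 + 157216) + 1124 = -227*157232 + 1124 = -35691664 + 1124 = -35690540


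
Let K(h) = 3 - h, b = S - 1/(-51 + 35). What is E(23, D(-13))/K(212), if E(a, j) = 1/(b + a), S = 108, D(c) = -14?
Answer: -16/438273 ≈ -3.6507e-5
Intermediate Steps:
b = 1729/16 (b = 108 - 1/(-51 + 35) = 108 - 1/(-16) = 108 - 1*(-1/16) = 108 + 1/16 = 1729/16 ≈ 108.06)
E(a, j) = 1/(1729/16 + a)
E(23, D(-13))/K(212) = (16/(1729 + 16*23))/(3 - 1*212) = (16/(1729 + 368))/(3 - 212) = (16/2097)/(-209) = (16*(1/2097))*(-1/209) = (16/2097)*(-1/209) = -16/438273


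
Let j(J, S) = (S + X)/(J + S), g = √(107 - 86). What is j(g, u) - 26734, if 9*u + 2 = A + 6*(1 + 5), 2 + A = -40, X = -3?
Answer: -43763838/1637 - 315*√21/1637 ≈ -26735.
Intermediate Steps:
A = -42 (A = -2 - 40 = -42)
u = -8/9 (u = -2/9 + (-42 + 6*(1 + 5))/9 = -2/9 + (-42 + 6*6)/9 = -2/9 + (-42 + 36)/9 = -2/9 + (⅑)*(-6) = -2/9 - ⅔ = -8/9 ≈ -0.88889)
g = √21 ≈ 4.5826
j(J, S) = (-3 + S)/(J + S) (j(J, S) = (S - 3)/(J + S) = (-3 + S)/(J + S))
j(g, u) - 26734 = (-3 - 8/9)/(√21 - 8/9) - 26734 = -35/9/(-8/9 + √21) - 26734 = -35/(9*(-8/9 + √21)) - 26734 = -26734 - 35/(9*(-8/9 + √21))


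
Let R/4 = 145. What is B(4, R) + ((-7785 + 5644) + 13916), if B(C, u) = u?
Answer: 12355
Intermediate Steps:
R = 580 (R = 4*145 = 580)
B(4, R) + ((-7785 + 5644) + 13916) = 580 + ((-7785 + 5644) + 13916) = 580 + (-2141 + 13916) = 580 + 11775 = 12355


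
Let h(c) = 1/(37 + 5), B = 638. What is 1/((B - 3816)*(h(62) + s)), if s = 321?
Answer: -3/3060641 ≈ -9.8019e-7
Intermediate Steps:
h(c) = 1/42
1/((B - 3816)*(h(62) + s)) = 1/((638 - 3816)*(1/42 + 321)) = 1/(-3178*13483/42) = 1/(-3060641/3) = -3/3060641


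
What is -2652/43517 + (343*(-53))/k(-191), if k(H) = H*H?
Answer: -887843155/1587543677 ≈ -0.55926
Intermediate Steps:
k(H) = H**2
-2652/43517 + (343*(-53))/k(-191) = -2652/43517 + (343*(-53))/((-191)**2) = -2652*1/43517 - 18179/36481 = -2652/43517 - 18179*1/36481 = -2652/43517 - 18179/36481 = -887843155/1587543677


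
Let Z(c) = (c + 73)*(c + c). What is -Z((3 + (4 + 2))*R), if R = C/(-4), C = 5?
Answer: 11115/8 ≈ 1389.4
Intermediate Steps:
R = -5/4 (R = 5/(-4) = 5*(-¼) = -5/4 ≈ -1.2500)
Z(c) = 2*c*(73 + c) (Z(c) = (73 + c)*(2*c) = 2*c*(73 + c))
-Z((3 + (4 + 2))*R) = -2*(3 + (4 + 2))*(-5/4)*(73 + (3 + (4 + 2))*(-5/4)) = -2*(3 + 6)*(-5/4)*(73 + (3 + 6)*(-5/4)) = -2*9*(-5/4)*(73 + 9*(-5/4)) = -2*(-45)*(73 - 45/4)/4 = -2*(-45)*247/(4*4) = -1*(-11115/8) = 11115/8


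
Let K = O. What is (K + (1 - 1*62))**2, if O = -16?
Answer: 5929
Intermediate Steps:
K = -16
(K + (1 - 1*62))**2 = (-16 + (1 - 1*62))**2 = (-16 + (1 - 62))**2 = (-16 - 61)**2 = (-77)**2 = 5929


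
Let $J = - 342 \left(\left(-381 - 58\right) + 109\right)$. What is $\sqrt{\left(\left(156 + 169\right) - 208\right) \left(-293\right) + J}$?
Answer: $3 \sqrt{8731} \approx 280.32$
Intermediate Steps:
$J = 112860$ ($J = - 342 \left(-439 + 109\right) = \left(-342\right) \left(-330\right) = 112860$)
$\sqrt{\left(\left(156 + 169\right) - 208\right) \left(-293\right) + J} = \sqrt{\left(\left(156 + 169\right) - 208\right) \left(-293\right) + 112860} = \sqrt{\left(325 - 208\right) \left(-293\right) + 112860} = \sqrt{117 \left(-293\right) + 112860} = \sqrt{-34281 + 112860} = \sqrt{78579} = 3 \sqrt{8731}$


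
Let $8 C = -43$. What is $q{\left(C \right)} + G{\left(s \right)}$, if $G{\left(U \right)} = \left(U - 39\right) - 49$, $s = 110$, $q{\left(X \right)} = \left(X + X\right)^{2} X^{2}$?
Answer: $\frac{3441329}{1024} \approx 3360.7$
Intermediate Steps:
$C = - \frac{43}{8}$ ($C = \frac{1}{8} \left(-43\right) = - \frac{43}{8} \approx -5.375$)
$q{\left(X \right)} = 4 X^{4}$ ($q{\left(X \right)} = \left(2 X\right)^{2} X^{2} = 4 X^{2} X^{2} = 4 X^{4}$)
$G{\left(U \right)} = -88 + U$ ($G{\left(U \right)} = \left(-39 + U\right) - 49 = -88 + U$)
$q{\left(C \right)} + G{\left(s \right)} = 4 \left(- \frac{43}{8}\right)^{4} + \left(-88 + 110\right) = 4 \cdot \frac{3418801}{4096} + 22 = \frac{3418801}{1024} + 22 = \frac{3441329}{1024}$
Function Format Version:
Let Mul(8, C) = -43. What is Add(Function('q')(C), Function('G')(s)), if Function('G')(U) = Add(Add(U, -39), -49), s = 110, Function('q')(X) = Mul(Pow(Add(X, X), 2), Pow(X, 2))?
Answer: Rational(3441329, 1024) ≈ 3360.7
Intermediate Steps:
C = Rational(-43, 8) (C = Mul(Rational(1, 8), -43) = Rational(-43, 8) ≈ -5.3750)
Function('q')(X) = Mul(4, Pow(X, 4)) (Function('q')(X) = Mul(Pow(Mul(2, X), 2), Pow(X, 2)) = Mul(Mul(4, Pow(X, 2)), Pow(X, 2)) = Mul(4, Pow(X, 4)))
Function('G')(U) = Add(-88, U) (Function('G')(U) = Add(Add(-39, U), -49) = Add(-88, U))
Add(Function('q')(C), Function('G')(s)) = Add(Mul(4, Pow(Rational(-43, 8), 4)), Add(-88, 110)) = Add(Mul(4, Rational(3418801, 4096)), 22) = Add(Rational(3418801, 1024), 22) = Rational(3441329, 1024)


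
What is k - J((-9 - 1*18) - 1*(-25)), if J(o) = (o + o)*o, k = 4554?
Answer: 4546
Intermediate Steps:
J(o) = 2*o² (J(o) = (2*o)*o = 2*o²)
k - J((-9 - 1*18) - 1*(-25)) = 4554 - 2*((-9 - 1*18) - 1*(-25))² = 4554 - 2*((-9 - 18) + 25)² = 4554 - 2*(-27 + 25)² = 4554 - 2*(-2)² = 4554 - 2*4 = 4554 - 1*8 = 4554 - 8 = 4546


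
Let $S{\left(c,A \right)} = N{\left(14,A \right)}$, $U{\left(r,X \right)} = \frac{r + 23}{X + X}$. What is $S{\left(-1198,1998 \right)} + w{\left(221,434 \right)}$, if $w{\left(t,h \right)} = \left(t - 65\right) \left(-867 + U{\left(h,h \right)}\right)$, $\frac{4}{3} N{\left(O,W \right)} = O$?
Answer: $- \frac{58659165}{434} \approx -1.3516 \cdot 10^{5}$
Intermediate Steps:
$N{\left(O,W \right)} = \frac{3 O}{4}$
$U{\left(r,X \right)} = \frac{23 + r}{2 X}$
$w{\left(t,h \right)} = \left(-867 + \frac{23 + h}{2 h}\right) \left(-65 + t\right)$ ($w{\left(t,h \right)} = \left(t - 65\right) \left(-867 + \frac{23 + h}{2 h}\right) = \left(-65 + t\right) \left(-867 + \frac{23 + h}{2 h}\right) = \left(-867 + \frac{23 + h}{2 h}\right) \left(-65 + t\right)$)
$S{\left(c,A \right)} = \frac{21}{2}$ ($S{\left(c,A \right)} = \frac{3}{4} \cdot 14 = \frac{21}{2}$)
$S{\left(-1198,1998 \right)} + w{\left(221,434 \right)} = \frac{21}{2} + \frac{-1495 + 23 \cdot 221 + 112645 \cdot 434 - 752122 \cdot 221}{2 \cdot 434} = \frac{21}{2} + \frac{1}{2} \cdot \frac{1}{434} \left(-1495 + 5083 + 48887930 - 166218962\right) = \frac{21}{2} + \frac{1}{2} \cdot \frac{1}{434} \left(-117327444\right) = \frac{21}{2} - \frac{29331861}{217} = - \frac{58659165}{434}$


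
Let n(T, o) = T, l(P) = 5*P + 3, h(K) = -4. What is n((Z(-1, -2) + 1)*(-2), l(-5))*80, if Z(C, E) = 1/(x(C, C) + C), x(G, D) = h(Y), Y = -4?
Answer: -128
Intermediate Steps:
x(G, D) = -4
Z(C, E) = 1/(-4 + C)
l(P) = 3 + 5*P
n((Z(-1, -2) + 1)*(-2), l(-5))*80 = ((1/(-4 - 1) + 1)*(-2))*80 = ((1/(-5) + 1)*(-2))*80 = ((-⅕ + 1)*(-2))*80 = ((⅘)*(-2))*80 = -8/5*80 = -128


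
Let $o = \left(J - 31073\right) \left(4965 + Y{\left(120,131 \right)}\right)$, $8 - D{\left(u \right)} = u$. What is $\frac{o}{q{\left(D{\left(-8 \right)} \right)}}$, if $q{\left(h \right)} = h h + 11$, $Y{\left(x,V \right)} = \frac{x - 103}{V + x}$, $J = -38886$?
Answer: $- \frac{87185144488}{67017} \approx -1.3009 \cdot 10^{6}$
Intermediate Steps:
$D{\left(u \right)} = 8 - u$
$Y{\left(x,V \right)} = \frac{-103 + x}{V + x}$
$o = - \frac{87185144488}{251}$ ($o = \left(-38886 - 31073\right) \left(4965 + \frac{-103 + 120}{131 + 120}\right) = - 69959 \left(4965 + \frac{1}{251} \cdot 17\right) = - 69959 \left(4965 + \frac{17}{251}\right) = \left(-69959\right) \frac{1246232}{251} = - \frac{87185144488}{251} \approx -3.4735 \cdot 10^{8}$)
$q{\left(h \right)} = 11 + h^{2}$ ($q{\left(h \right)} = h^{2} + 11 = 11 + h^{2}$)
$\frac{o}{q{\left(D{\left(-8 \right)} \right)}} = - \frac{87185144488}{251 \left(11 + \left(8 - -8\right)^{2}\right)} = - \frac{87185144488}{251 \left(11 + \left(8 + 8\right)^{2}\right)} = - \frac{87185144488}{251 \left(11 + 16^{2}\right)} = - \frac{87185144488}{251 \left(11 + 256\right)} = - \frac{87185144488}{251 \cdot 267} = \left(- \frac{87185144488}{251}\right) \frac{1}{267} = - \frac{87185144488}{67017}$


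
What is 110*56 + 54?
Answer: 6214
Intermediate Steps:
110*56 + 54 = 6160 + 54 = 6214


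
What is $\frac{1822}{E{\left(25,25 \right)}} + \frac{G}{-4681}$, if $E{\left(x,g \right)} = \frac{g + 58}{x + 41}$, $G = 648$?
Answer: $\frac{562845828}{388523} \approx 1448.7$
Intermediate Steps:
$E{\left(x,g \right)} = \frac{58 + g}{41 + x}$
$\frac{1822}{E{\left(25,25 \right)}} + \frac{G}{-4681} = \frac{1822}{\frac{1}{41 + 25} \left(58 + 25\right)} + \frac{648}{-4681} = \frac{1822}{\frac{1}{66} \cdot 83} + 648 \left(- \frac{1}{4681}\right) = \frac{1822}{\frac{1}{66} \cdot 83} - \frac{648}{4681} = \frac{1822}{\frac{83}{66}} - \frac{648}{4681} = 1822 \cdot \frac{66}{83} - \frac{648}{4681} = \frac{120252}{83} - \frac{648}{4681} = \frac{562845828}{388523}$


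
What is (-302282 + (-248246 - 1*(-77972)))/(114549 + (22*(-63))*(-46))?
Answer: -472556/178305 ≈ -2.6503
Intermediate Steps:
(-302282 + (-248246 - 1*(-77972)))/(114549 + (22*(-63))*(-46)) = (-302282 + (-248246 + 77972))/(114549 - 1386*(-46)) = (-302282 - 170274)/(114549 + 63756) = -472556/178305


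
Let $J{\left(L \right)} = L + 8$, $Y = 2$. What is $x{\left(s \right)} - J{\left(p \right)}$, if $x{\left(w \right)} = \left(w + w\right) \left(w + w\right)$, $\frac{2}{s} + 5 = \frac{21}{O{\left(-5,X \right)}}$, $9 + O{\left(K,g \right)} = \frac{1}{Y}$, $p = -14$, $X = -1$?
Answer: $\frac{101398}{16129} \approx 6.2867$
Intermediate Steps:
$J{\left(L \right)} = 8 + L$
$O{\left(K,g \right)} = - \frac{17}{2}$ ($O{\left(K,g \right)} = -9 + \frac{1}{2} = - \frac{17}{2}$)
$s = - \frac{34}{127}$ ($s = \frac{2}{-5 + \frac{21}{- \frac{17}{2}}} = \frac{2}{-5 + 21 \left(- \frac{2}{17}\right)} = \frac{2}{-5 - \frac{42}{17}} = \frac{2}{- \frac{127}{17}} = 2 \left(- \frac{17}{127}\right) = - \frac{34}{127} \approx -0.26772$)
$x{\left(w \right)} = 4 w^{2}$ ($x{\left(w \right)} = 2 w 2 w = 4 w^{2}$)
$x{\left(s \right)} - J{\left(p \right)} = 4 \left(- \frac{34}{127}\right)^{2} - \left(8 - 14\right) = 4 \cdot \frac{1156}{16129} - -6 = \frac{4624}{16129} + 6 = \frac{101398}{16129}$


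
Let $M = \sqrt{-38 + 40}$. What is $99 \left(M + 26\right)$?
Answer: $2574 + 99 \sqrt{2} \approx 2714.0$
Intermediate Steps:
$M = \sqrt{2} \approx 1.4142$
$99 \left(M + 26\right) = 99 \left(\sqrt{2} + 26\right) = 99 \left(26 + \sqrt{2}\right) = 2574 + 99 \sqrt{2}$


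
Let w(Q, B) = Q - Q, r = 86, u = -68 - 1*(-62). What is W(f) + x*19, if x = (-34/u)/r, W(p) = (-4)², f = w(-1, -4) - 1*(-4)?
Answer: 4451/258 ≈ 17.252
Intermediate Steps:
u = -6 (u = -68 + 62 = -6)
w(Q, B) = 0
f = 4 (f = 0 - 1*(-4) = 0 + 4 = 4)
W(p) = 16
x = 17/258 (x = -34/(-6)/86 = -34*(-⅙)*(1/86) = (17/3)*(1/86) = 17/258 ≈ 0.065892)
W(f) + x*19 = 16 + (17/258)*19 = 16 + 323/258 = 4451/258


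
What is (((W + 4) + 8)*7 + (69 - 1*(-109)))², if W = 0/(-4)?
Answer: 68644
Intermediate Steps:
W = 0 (W = 0*(-¼) = 0)
(((W + 4) + 8)*7 + (69 - 1*(-109)))² = (((0 + 4) + 8)*7 + (69 - 1*(-109)))² = ((4 + 8)*7 + (69 + 109))² = (12*7 + 178)² = (84 + 178)² = 262² = 68644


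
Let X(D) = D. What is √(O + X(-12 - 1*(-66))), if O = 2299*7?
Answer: √16147 ≈ 127.07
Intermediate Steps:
O = 16093
√(O + X(-12 - 1*(-66))) = √(16093 + (-12 - 1*(-66))) = √(16093 + (-12 + 66)) = √(16093 + 54) = √16147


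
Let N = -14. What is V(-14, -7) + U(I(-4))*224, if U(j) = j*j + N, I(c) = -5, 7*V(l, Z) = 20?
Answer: 17268/7 ≈ 2466.9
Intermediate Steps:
V(l, Z) = 20/7 (V(l, Z) = (1/7)*20 = 20/7)
U(j) = -14 + j**2 (U(j) = j*j - 14 = j**2 - 14 = -14 + j**2)
V(-14, -7) + U(I(-4))*224 = 20/7 + (-14 + (-5)**2)*224 = 20/7 + (-14 + 25)*224 = 20/7 + 11*224 = 20/7 + 2464 = 17268/7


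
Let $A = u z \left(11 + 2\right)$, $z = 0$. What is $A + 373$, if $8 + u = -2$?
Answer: $373$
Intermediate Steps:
$u = -10$ ($u = -8 - 2 = -10$)
$A = 0$ ($A = \left(-10\right) 0 \left(11 + 2\right) = 0 \cdot 13 = 0$)
$A + 373 = 0 + 373 = 373$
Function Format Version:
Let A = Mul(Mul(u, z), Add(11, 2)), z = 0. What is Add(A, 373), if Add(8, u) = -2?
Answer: 373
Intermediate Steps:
u = -10 (u = Add(-8, -2) = -10)
A = 0 (A = Mul(Mul(-10, 0), Add(11, 2)) = Mul(0, 13) = 0)
Add(A, 373) = Add(0, 373) = 373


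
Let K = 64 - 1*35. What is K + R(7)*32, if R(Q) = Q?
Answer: 253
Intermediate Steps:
K = 29 (K = 64 - 35 = 29)
K + R(7)*32 = 29 + 7*32 = 29 + 224 = 253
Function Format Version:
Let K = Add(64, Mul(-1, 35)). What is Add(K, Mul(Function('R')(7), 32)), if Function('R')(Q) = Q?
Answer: 253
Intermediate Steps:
K = 29 (K = Add(64, -35) = 29)
Add(K, Mul(Function('R')(7), 32)) = Add(29, Mul(7, 32)) = Add(29, 224) = 253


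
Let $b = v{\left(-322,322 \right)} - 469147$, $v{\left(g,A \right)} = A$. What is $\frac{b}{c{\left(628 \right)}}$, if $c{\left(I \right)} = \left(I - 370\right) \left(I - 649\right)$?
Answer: $\frac{22325}{258} \approx 86.531$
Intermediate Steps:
$c{\left(I \right)} = \left(-649 + I\right) \left(-370 + I\right)$ ($c{\left(I \right)} = \left(-370 + I\right) \left(-649 + I\right) = \left(-649 + I\right) \left(-370 + I\right)$)
$b = -468825$ ($b = 322 - 469147 = -468825$)
$\frac{b}{c{\left(628 \right)}} = - \frac{468825}{240130 + 628^{2} - 639932} = - \frac{468825}{240130 + 394384 - 639932} = - \frac{468825}{-5418} = \left(-468825\right) \left(- \frac{1}{5418}\right) = \frac{22325}{258}$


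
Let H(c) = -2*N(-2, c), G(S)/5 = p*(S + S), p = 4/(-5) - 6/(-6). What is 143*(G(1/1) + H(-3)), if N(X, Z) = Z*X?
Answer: -1430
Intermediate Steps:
p = ⅕ (p = 4*(-⅕) - 6*(-⅙) = -⅘ + 1 = ⅕ ≈ 0.20000)
N(X, Z) = X*Z
G(S) = 2*S (G(S) = 5*((S + S)/5) = 5*((2*S)/5) = 5*(2*S/5) = 2*S)
H(c) = 4*c (H(c) = -(-4)*c = 4*c)
143*(G(1/1) + H(-3)) = 143*(2*(1/1) + 4*(-3)) = 143*(2*(1*1) - 12) = 143*(2*1 - 12) = 143*(2 - 12) = 143*(-10) = -1430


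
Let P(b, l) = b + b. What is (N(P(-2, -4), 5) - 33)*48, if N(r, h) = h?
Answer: -1344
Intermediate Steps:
P(b, l) = 2*b
(N(P(-2, -4), 5) - 33)*48 = (5 - 33)*48 = -28*48 = -1344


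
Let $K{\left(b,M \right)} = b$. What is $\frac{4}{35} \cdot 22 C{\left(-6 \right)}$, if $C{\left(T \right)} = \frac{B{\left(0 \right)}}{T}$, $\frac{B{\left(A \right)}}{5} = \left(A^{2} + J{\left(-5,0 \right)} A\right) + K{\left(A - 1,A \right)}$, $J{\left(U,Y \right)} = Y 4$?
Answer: $\frac{44}{21} \approx 2.0952$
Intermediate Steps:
$J{\left(U,Y \right)} = 4 Y$
$B{\left(A \right)} = -5 + 5 A + 5 A^{2}$ ($B{\left(A \right)} = 5 \left(\left(A^{2} + 4 \cdot 0 A\right) + \left(A - 1\right)\right) = 5 \left(\left(A^{2} + 0 A\right) + \left(-1 + A\right)\right) = 5 \left(\left(A^{2} + 0\right) + \left(-1 + A\right)\right) = 5 \left(A^{2} + \left(-1 + A\right)\right) = 5 \left(-1 + A + A^{2}\right) = -5 + 5 A + 5 A^{2}$)
$C{\left(T \right)} = - \frac{5}{T}$ ($C{\left(T \right)} = \frac{-5 + 5 \cdot 0 + 5 \cdot 0^{2}}{T} = \frac{-5 + 0 + 5 \cdot 0}{T} = \frac{-5 + 0 + 0}{T} = - \frac{5}{T}$)
$\frac{4}{35} \cdot 22 C{\left(-6 \right)} = \frac{4}{35} \cdot 22 \left(- \frac{5}{-6}\right) = 4 \cdot \frac{1}{35} \cdot 22 \left(\left(-5\right) \left(- \frac{1}{6}\right)\right) = \frac{4}{35} \cdot 22 \cdot \frac{5}{6} = \frac{88}{35} \cdot \frac{5}{6} = \frac{44}{21}$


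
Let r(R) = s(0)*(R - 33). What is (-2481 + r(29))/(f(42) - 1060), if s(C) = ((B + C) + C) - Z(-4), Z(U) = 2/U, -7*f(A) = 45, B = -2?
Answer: 3465/1493 ≈ 2.3208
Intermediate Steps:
f(A) = -45/7 (f(A) = -⅐*45 = -45/7)
s(C) = -3/2 + 2*C (s(C) = ((-2 + C) + C) - 2/(-4) = (-2 + 2*C) - 2*(-1)/4 = (-2 + 2*C) - 1*(-½) = (-2 + 2*C) + ½ = -3/2 + 2*C)
r(R) = 99/2 - 3*R/2 (r(R) = (-3/2 + 2*0)*(R - 33) = (-3/2 + 0)*(-33 + R) = -3*(-33 + R)/2 = 99/2 - 3*R/2)
(-2481 + r(29))/(f(42) - 1060) = (-2481 + (99/2 - 3/2*29))/(-45/7 - 1060) = (-2481 + (99/2 - 87/2))/(-7465/7) = (-2481 + 6)*(-7/7465) = -2475*(-7/7465) = 3465/1493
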